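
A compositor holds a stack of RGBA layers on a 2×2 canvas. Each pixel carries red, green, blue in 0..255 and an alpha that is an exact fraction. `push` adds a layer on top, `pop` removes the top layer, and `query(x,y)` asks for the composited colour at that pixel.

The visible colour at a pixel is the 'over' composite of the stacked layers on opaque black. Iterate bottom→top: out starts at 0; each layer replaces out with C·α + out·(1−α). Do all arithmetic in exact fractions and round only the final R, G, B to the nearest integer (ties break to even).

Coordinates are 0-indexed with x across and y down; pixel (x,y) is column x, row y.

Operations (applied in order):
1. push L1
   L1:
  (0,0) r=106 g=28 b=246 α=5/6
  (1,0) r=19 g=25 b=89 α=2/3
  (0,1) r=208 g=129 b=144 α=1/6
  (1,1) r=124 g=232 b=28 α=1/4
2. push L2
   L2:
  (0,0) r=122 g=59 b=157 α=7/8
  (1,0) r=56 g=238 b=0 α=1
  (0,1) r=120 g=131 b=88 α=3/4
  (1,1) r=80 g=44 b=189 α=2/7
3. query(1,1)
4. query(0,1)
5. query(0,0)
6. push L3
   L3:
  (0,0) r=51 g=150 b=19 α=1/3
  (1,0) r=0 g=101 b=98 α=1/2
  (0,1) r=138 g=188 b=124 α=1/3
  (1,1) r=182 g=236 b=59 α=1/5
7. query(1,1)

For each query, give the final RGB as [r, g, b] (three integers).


(1,1) stack=L1,L2; from [0,0,0]:
+L1 (α=1/4) → [31, 58, 7]
+L2 (α=2/7) → [45, 54, 59]
= [45, 54, 59]

(0,1) stack=L1,L2; from [0,0,0]:
after L1 α=1/6: [104/3, 43/2, 24]
after L2 α=3/4: [296/3, 829/8, 72]
= [99, 104, 72]

at x=0,y=0 over L1,L2:
+L1 (α=5/6) → [265/3, 70/3, 205]
+L2 (α=7/8) → [2827/24, 1309/24, 163]
→ [118, 55, 163]

at x=1,y=1 over L1,L2,L3:
+L1 (α=1/4) → [31, 58, 7]
+L2 (α=2/7) → [45, 54, 59]
+L3 (α=1/5) → [362/5, 452/5, 59]
= [72, 90, 59]


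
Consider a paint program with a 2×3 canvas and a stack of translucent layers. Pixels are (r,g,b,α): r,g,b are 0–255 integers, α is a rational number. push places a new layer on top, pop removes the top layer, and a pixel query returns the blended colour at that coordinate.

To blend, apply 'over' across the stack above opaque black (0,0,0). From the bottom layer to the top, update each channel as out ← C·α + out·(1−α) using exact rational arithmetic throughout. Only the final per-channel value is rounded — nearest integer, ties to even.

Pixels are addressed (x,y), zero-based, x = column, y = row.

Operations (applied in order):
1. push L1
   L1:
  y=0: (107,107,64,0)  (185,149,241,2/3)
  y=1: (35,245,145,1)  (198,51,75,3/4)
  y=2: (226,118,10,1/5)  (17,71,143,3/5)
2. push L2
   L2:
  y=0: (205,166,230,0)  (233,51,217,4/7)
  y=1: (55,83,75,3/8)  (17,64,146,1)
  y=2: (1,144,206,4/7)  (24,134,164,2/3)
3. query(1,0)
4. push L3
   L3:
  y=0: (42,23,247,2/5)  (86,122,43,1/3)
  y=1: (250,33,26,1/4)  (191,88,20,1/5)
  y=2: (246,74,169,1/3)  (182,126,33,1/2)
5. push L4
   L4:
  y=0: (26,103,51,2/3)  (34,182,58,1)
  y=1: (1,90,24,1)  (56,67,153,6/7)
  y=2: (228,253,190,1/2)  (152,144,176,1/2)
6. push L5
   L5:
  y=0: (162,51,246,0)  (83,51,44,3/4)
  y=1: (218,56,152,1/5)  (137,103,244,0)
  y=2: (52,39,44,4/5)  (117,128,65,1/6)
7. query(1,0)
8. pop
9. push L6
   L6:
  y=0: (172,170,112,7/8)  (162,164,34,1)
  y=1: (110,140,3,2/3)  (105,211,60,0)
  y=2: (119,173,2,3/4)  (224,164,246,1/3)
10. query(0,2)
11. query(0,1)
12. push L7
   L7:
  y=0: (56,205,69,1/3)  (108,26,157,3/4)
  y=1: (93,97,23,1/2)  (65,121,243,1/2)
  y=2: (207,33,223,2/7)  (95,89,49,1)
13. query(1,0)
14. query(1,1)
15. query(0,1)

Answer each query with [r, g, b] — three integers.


(1,0) stack=L1,L2; from [0,0,0]:
+L1 (α=2/3) → [370/3, 298/3, 482/3]
+L2 (α=4/7) → [186, 502/7, 1350/7]
rounded: [186, 72, 193]

query (1,0) [L1,L2,L3,L4,L5] — begin 0,0,0
after L1 α=2/3: [370/3, 298/3, 482/3]
after L2 α=4/7: [186, 502/7, 1350/7]
after L3 α=1/3: [458/3, 1858/21, 3001/21]
after L4 α=1: [34, 182, 58]
after L5 α=3/4: [283/4, 335/4, 95/2]
rounded: [71, 84, 48]

query (0,2) [L1,L2,L3,L4,L6] — begin 0,0,0
after L1 α=1/5: [226/5, 118/5, 2]
after L2 α=4/7: [698/35, 462/5, 830/7]
after L3 α=1/3: [10006/105, 1294/15, 2843/21]
after L4 α=1/2: [16973/105, 5089/30, 6833/42]
after L6 α=3/4: [27229/210, 20659/120, 7085/168]
rounded: [130, 172, 42]

query (0,1) [L1,L2,L3,L4,L6] — begin 0,0,0
after L1 α=1: [35, 245, 145]
after L2 α=3/8: [85/2, 737/4, 475/4]
after L3 α=1/4: [755/8, 2343/16, 1529/16]
after L4 α=1: [1, 90, 24]
after L6 α=2/3: [221/3, 370/3, 10]
= [74, 123, 10]

at x=1,y=0 over L1,L2,L3,L4,L6,L7:
after L1 α=2/3: [370/3, 298/3, 482/3]
after L2 α=4/7: [186, 502/7, 1350/7]
after L3 α=1/3: [458/3, 1858/21, 3001/21]
after L4 α=1: [34, 182, 58]
after L6 α=1: [162, 164, 34]
after L7 α=3/4: [243/2, 121/2, 505/4]
= [122, 60, 126]

query (1,1) [L1,L2,L3,L4,L6,L7] — begin 0,0,0
after L1 α=3/4: [297/2, 153/4, 225/4]
after L2 α=1: [17, 64, 146]
after L3 α=1/5: [259/5, 344/5, 604/5]
after L4 α=6/7: [277/5, 2354/35, 742/5]
after L6 α=0: [277/5, 2354/35, 742/5]
after L7 α=1/2: [301/5, 6589/70, 1957/10]
= [60, 94, 196]

(0,1) stack=L1,L2,L3,L4,L6,L7; from [0,0,0]:
L1 α=1: [35, 245, 145]
L2 α=3/8: [85/2, 737/4, 475/4]
L3 α=1/4: [755/8, 2343/16, 1529/16]
L4 α=1: [1, 90, 24]
L6 α=2/3: [221/3, 370/3, 10]
L7 α=1/2: [250/3, 661/6, 33/2]
= [83, 110, 16]


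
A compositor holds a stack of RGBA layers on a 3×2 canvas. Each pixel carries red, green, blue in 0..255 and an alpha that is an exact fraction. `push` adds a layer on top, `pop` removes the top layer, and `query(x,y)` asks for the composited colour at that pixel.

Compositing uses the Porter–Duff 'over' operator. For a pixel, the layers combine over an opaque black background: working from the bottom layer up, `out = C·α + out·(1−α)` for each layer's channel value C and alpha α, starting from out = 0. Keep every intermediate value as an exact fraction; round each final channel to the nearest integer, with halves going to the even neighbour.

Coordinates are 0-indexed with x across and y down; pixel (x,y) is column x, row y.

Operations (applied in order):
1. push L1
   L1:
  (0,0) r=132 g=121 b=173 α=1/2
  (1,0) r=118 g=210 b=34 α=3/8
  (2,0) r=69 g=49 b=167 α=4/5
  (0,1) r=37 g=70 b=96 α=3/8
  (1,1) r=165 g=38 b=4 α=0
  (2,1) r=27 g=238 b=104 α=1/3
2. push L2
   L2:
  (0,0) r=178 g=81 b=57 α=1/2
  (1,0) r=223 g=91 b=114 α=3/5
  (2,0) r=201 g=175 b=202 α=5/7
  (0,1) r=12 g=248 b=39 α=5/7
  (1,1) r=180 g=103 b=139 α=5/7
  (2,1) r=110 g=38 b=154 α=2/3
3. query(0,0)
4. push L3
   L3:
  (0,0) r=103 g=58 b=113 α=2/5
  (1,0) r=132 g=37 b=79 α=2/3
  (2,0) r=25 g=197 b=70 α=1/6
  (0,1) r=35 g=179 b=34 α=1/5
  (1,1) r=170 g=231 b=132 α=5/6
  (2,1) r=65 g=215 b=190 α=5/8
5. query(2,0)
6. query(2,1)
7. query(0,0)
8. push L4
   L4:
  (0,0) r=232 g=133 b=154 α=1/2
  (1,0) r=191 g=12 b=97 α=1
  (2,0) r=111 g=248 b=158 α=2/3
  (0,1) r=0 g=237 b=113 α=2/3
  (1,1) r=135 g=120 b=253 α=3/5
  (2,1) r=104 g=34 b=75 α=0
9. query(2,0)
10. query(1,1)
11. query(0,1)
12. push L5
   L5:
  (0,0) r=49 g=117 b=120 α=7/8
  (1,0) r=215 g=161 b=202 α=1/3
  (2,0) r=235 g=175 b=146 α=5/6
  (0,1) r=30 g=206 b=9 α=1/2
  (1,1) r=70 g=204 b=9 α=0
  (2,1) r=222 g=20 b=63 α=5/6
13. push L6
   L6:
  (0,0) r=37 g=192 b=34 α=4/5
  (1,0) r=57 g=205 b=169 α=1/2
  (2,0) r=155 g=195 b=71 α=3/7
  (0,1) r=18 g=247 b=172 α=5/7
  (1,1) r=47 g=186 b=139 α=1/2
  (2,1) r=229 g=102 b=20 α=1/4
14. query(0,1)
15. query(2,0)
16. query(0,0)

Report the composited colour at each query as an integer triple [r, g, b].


(0,0) stack=L1,L2; from [0,0,0]:
after L1 α=1/2: [66, 121/2, 173/2]
after L2 α=1/2: [122, 283/4, 287/4]
= [122, 71, 72]

query (2,0) [L1,L2,L3] — begin 0,0,0
L1 α=4/5: [276/5, 196/5, 668/5]
L2 α=5/7: [5577/35, 681/5, 6386/35]
L3 α=1/6: [2876/21, 439/3, 1146/7]
→ [137, 146, 164]

query (2,1) [L1,L2,L3] — begin 0,0,0
+L1 (α=1/3) → [9, 238/3, 104/3]
+L2 (α=2/3) → [229/3, 466/9, 1028/9]
+L3 (α=5/8) → [277/4, 3691/24, 1939/12]
→ [69, 154, 162]

query (0,0) [L1,L2,L3] — begin 0,0,0
after L1 α=1/2: [66, 121/2, 173/2]
after L2 α=1/2: [122, 283/4, 287/4]
after L3 α=2/5: [572/5, 1313/20, 353/4]
→ [114, 66, 88]

query (2,0) [L1,L2,L3,L4] — begin 0,0,0
after L1 α=4/5: [276/5, 196/5, 668/5]
after L2 α=5/7: [5577/35, 681/5, 6386/35]
after L3 α=1/6: [2876/21, 439/3, 1146/7]
after L4 α=2/3: [7538/63, 1927/9, 3358/21]
= [120, 214, 160]

query (1,1) [L1,L2,L3,L4] — begin 0,0,0
+L1 (α=0) → [0, 0, 0]
+L2 (α=5/7) → [900/7, 515/7, 695/7]
+L3 (α=5/6) → [3425/21, 4300/21, 5315/42]
+L4 (α=3/5) → [3071/21, 3232/21, 21254/105]
rounded: [146, 154, 202]

(0,1) stack=L1,L2,L3,L4; from [0,0,0]:
+L1 (α=3/8) → [111/8, 105/4, 36]
+L2 (α=5/7) → [351/28, 2585/14, 267/7]
+L3 (α=1/5) → [596/35, 6423/35, 1306/35]
+L4 (α=2/3) → [596/105, 7671/35, 3072/35]
→ [6, 219, 88]

(0,1) stack=L1,L2,L3,L4,L5,L6; from [0,0,0]:
L1 α=3/8: [111/8, 105/4, 36]
L2 α=5/7: [351/28, 2585/14, 267/7]
L3 α=1/5: [596/35, 6423/35, 1306/35]
L4 α=2/3: [596/105, 7671/35, 3072/35]
L5 α=1/2: [1873/105, 14881/70, 3387/70]
L6 α=5/7: [13196/735, 58106/245, 33487/245]
→ [18, 237, 137]

at x=2,y=0 over L1,L2,L3,L4,L5,L6:
L1 α=4/5: [276/5, 196/5, 668/5]
L2 α=5/7: [5577/35, 681/5, 6386/35]
L3 α=1/6: [2876/21, 439/3, 1146/7]
L4 α=2/3: [7538/63, 1927/9, 3358/21]
L5 α=5/6: [81563/378, 4901/27, 9344/63]
L6 α=3/7: [251011/1323, 5057/27, 50795/441]
rounded: [190, 187, 115]

query (0,0) [L1,L2,L3,L4,L5,L6] — begin 0,0,0
+L1 (α=1/2) → [66, 121/2, 173/2]
+L2 (α=1/2) → [122, 283/4, 287/4]
+L3 (α=2/5) → [572/5, 1313/20, 353/4]
+L4 (α=1/2) → [866/5, 3973/40, 969/8]
+L5 (α=7/8) → [2581/40, 36733/320, 7689/64]
+L6 (α=4/5) → [8501/200, 282493/1600, 16393/320]
= [43, 177, 51]


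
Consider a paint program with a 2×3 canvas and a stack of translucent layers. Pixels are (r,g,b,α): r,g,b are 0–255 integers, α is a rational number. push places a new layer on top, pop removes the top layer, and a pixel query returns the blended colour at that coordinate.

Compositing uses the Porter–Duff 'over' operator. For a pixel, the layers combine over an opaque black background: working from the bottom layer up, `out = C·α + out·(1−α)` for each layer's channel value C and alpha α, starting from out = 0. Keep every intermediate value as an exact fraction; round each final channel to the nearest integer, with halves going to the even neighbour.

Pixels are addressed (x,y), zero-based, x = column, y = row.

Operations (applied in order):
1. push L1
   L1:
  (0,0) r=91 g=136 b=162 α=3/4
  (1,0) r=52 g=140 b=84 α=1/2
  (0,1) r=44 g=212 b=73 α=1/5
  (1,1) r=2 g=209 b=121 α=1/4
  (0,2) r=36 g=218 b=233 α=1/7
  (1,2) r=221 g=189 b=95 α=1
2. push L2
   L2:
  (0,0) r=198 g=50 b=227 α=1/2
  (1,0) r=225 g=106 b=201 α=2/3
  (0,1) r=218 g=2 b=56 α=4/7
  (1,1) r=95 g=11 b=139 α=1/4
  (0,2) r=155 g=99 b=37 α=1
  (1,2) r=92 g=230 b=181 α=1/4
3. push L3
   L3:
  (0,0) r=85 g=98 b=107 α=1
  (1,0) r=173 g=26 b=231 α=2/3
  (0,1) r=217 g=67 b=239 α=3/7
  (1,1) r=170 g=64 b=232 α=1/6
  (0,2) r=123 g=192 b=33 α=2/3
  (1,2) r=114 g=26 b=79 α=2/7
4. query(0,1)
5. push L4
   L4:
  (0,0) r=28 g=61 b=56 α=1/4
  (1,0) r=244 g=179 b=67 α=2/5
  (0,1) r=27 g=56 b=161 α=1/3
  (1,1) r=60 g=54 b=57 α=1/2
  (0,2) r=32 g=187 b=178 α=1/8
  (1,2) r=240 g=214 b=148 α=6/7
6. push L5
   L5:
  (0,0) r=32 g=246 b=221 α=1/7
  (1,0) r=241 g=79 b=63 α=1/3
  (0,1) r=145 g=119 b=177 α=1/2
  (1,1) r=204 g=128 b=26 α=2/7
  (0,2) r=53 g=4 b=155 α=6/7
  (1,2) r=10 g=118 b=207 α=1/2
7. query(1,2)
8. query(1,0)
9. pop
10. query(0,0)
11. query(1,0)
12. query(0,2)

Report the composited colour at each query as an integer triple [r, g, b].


at x=0,y=1 over L1,L2,L3:
after L1 α=1/5: [44/5, 212/5, 73/5]
after L2 α=4/7: [4492/35, 676/35, 1339/35]
after L3 α=3/7: [40753/245, 9739/245, 30451/245]
= [166, 40, 124]

at x=1,y=2 over L1,L2,L3,L4,L5:
L1 α=1: [221, 189, 95]
L2 α=1/4: [755/4, 797/4, 233/2]
L3 α=2/7: [4687/28, 599/4, 1481/14]
L4 α=6/7: [45007/196, 5735/28, 13913/98]
L5 α=1/2: [46967/392, 9039/56, 34199/196]
= [120, 161, 174]

(1,0) stack=L1,L2,L3,L4,L5; from [0,0,0]:
after L1 α=1/2: [26, 70, 42]
after L2 α=2/3: [476/3, 94, 148]
after L3 α=2/3: [1514/9, 146/3, 610/3]
after L4 α=2/5: [2978/15, 504/5, 744/5]
after L5 α=1/3: [9571/45, 1403/15, 601/5]
rounded: [213, 94, 120]

at x=0,y=0 over L1,L2,L3,L4:
L1 α=3/4: [273/4, 102, 243/2]
L2 α=1/2: [1065/8, 76, 697/4]
L3 α=1: [85, 98, 107]
L4 α=1/4: [283/4, 355/4, 377/4]
rounded: [71, 89, 94]

(1,0) stack=L1,L2,L3,L4; from [0,0,0]:
after L1 α=1/2: [26, 70, 42]
after L2 α=2/3: [476/3, 94, 148]
after L3 α=2/3: [1514/9, 146/3, 610/3]
after L4 α=2/5: [2978/15, 504/5, 744/5]
= [199, 101, 149]

(0,2) stack=L1,L2,L3,L4; from [0,0,0]:
L1 α=1/7: [36/7, 218/7, 233/7]
L2 α=1: [155, 99, 37]
L3 α=2/3: [401/3, 161, 103/3]
L4 α=1/8: [2903/24, 657/4, 1255/24]
= [121, 164, 52]


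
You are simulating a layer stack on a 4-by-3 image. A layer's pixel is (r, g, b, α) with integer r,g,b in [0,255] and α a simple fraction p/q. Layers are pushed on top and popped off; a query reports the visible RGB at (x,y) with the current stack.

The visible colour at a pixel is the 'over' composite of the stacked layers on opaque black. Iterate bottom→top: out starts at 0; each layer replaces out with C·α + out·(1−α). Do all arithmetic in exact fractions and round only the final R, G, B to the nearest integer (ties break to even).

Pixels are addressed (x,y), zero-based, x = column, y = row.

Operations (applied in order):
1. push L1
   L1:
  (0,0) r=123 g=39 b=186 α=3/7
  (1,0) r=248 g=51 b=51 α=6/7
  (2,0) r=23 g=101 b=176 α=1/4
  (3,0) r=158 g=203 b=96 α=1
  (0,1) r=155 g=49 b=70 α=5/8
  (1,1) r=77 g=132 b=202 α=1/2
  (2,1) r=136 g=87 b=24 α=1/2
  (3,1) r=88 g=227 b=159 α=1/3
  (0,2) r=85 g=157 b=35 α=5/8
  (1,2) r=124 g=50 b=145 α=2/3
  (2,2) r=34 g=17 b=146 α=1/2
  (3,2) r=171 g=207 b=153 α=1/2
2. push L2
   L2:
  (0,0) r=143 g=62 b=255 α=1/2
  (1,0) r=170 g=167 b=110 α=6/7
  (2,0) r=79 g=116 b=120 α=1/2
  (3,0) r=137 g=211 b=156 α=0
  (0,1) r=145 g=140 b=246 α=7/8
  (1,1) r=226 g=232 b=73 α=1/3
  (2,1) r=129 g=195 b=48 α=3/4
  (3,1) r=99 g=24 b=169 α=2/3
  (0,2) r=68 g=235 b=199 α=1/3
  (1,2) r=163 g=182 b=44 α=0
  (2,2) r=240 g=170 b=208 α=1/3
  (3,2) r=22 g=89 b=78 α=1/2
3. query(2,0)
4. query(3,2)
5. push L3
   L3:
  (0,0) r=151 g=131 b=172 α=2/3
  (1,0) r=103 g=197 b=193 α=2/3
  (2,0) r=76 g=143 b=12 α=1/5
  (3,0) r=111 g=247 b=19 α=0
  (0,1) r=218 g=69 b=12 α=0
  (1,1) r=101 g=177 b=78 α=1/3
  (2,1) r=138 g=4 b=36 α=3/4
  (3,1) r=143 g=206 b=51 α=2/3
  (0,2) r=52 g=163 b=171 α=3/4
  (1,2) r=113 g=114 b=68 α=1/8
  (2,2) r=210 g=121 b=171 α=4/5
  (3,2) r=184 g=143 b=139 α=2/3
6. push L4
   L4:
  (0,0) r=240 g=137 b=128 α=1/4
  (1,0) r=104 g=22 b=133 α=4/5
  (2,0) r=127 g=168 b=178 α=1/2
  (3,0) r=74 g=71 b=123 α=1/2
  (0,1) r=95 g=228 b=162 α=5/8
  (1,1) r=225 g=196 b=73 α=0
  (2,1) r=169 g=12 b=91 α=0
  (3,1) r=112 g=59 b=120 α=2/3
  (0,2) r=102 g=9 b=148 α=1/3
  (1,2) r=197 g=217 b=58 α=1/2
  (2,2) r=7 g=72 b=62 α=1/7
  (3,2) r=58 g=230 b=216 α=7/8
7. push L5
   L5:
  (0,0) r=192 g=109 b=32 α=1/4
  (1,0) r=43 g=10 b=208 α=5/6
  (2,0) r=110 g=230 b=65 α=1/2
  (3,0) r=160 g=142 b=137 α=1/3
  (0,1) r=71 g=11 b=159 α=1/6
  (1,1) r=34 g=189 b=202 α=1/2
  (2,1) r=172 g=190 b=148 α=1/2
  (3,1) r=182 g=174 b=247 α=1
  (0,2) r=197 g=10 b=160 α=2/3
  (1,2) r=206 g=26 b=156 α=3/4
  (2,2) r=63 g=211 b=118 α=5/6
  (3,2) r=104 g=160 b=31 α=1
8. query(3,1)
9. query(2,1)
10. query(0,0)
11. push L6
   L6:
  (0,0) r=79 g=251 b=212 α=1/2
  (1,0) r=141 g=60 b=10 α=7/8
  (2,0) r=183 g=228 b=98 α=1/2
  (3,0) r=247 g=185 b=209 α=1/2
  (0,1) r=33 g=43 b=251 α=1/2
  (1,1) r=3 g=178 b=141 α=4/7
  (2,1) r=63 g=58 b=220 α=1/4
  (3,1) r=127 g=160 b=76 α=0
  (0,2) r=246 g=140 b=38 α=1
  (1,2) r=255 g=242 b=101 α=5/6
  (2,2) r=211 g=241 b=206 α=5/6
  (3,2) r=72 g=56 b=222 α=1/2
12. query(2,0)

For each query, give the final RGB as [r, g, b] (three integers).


at x=2,y=0 over L1,L2:
L1 α=1/4: [23/4, 101/4, 44]
L2 α=1/2: [339/8, 565/8, 82]
→ [42, 71, 82]

(3,2) stack=L1,L2; from [0,0,0]:
+L1 (α=1/2) → [171/2, 207/2, 153/2]
+L2 (α=1/2) → [215/4, 385/4, 309/4]
= [54, 96, 77]

(3,1) stack=L1,L2,L3,L4,L5; from [0,0,0]:
after L1 α=1/3: [88/3, 227/3, 53]
after L2 α=2/3: [682/9, 371/9, 391/3]
after L3 α=2/3: [3256/27, 4079/27, 697/9]
after L4 α=2/3: [9304/81, 7265/81, 2857/27]
after L5 α=1: [182, 174, 247]
rounded: [182, 174, 247]

at x=2,y=1 over L1,L2,L3,L4,L5:
after L1 α=1/2: [68, 87/2, 12]
after L2 α=3/4: [455/4, 1257/8, 39]
after L3 α=3/4: [2111/16, 1353/32, 147/4]
after L4 α=0: [2111/16, 1353/32, 147/4]
after L5 α=1/2: [4863/32, 7433/64, 739/8]
= [152, 116, 92]

at x=0,y=0 over L1,L2,L3,L4,L5:
after L1 α=3/7: [369/7, 117/7, 558/7]
after L2 α=1/2: [685/7, 551/14, 2343/14]
after L3 α=2/3: [933/7, 4219/42, 7159/42]
after L4 α=1/4: [4479/28, 6137/56, 8951/56]
after L5 α=1/4: [18813/112, 24515/224, 28645/224]
= [168, 109, 128]

query (2,0) [L1,L2,L3,L4,L5,L6] — begin 0,0,0
L1 α=1/4: [23/4, 101/4, 44]
L2 α=1/2: [339/8, 565/8, 82]
L3 α=1/5: [491/10, 851/10, 68]
L4 α=1/2: [1761/20, 2531/20, 123]
L5 α=1/2: [3961/40, 7131/40, 94]
L6 α=1/2: [11281/80, 16251/80, 96]
rounded: [141, 203, 96]


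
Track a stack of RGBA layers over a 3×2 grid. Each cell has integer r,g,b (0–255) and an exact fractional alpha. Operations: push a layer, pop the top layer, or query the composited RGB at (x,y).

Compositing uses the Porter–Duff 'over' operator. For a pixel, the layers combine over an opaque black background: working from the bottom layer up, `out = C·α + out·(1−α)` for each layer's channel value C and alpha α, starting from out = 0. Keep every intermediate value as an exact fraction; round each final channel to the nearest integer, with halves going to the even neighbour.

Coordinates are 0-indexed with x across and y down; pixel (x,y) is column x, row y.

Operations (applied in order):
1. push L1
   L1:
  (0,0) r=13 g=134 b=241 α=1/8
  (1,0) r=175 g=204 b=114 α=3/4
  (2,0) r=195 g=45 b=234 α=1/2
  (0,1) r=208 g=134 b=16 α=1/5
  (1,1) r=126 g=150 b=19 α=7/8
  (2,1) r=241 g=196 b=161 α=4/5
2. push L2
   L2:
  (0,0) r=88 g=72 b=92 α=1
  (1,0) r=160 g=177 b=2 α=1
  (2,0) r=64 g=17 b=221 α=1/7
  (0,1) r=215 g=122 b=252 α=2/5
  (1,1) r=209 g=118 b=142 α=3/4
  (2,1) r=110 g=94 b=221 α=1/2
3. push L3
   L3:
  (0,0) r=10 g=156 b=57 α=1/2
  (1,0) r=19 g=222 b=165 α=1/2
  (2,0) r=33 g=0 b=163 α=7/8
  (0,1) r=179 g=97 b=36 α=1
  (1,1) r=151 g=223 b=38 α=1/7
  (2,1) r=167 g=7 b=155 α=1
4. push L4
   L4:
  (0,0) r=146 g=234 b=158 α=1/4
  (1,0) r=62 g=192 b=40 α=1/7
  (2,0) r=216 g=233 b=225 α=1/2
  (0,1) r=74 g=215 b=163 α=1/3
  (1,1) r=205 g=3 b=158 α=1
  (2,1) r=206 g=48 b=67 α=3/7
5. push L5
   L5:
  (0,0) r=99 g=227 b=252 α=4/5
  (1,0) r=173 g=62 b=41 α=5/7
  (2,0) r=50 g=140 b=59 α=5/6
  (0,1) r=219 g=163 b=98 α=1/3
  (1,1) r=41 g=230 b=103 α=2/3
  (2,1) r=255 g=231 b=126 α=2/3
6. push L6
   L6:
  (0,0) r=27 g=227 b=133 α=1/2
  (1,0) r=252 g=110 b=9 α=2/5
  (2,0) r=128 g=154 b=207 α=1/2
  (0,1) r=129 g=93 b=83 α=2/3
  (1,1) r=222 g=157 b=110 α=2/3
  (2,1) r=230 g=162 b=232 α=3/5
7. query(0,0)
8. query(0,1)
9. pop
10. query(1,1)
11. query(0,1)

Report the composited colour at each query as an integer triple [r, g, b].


query (0,0) [L1,L2,L3,L4,L5,L6] — begin 0,0,0
after L1 α=1/8: [13/8, 67/4, 241/8]
after L2 α=1: [88, 72, 92]
after L3 α=1/2: [49, 114, 149/2]
after L4 α=1/4: [293/4, 144, 763/8]
after L5 α=4/5: [1877/20, 1052/5, 8827/40]
after L6 α=1/2: [2417/40, 2187/10, 14147/80]
= [60, 219, 177]

(0,1) stack=L1,L2,L3,L4,L5,L6; from [0,0,0]:
+L1 (α=1/5) → [208/5, 134/5, 16/5]
+L2 (α=2/5) → [2774/25, 1622/25, 2568/25]
+L3 (α=1) → [179, 97, 36]
+L4 (α=1/3) → [144, 409/3, 235/3]
+L5 (α=1/3) → [169, 1307/9, 764/9]
+L6 (α=2/3) → [427/3, 2981/27, 2258/27]
→ [142, 110, 84]

query (1,1) [L1,L2,L3,L4,L5] — begin 0,0,0
after L1 α=7/8: [441/4, 525/4, 133/8]
after L2 α=3/4: [2949/16, 1941/16, 3541/32]
after L3 α=1/7: [10055/56, 7607/56, 11231/112]
after L4 α=1: [205, 3, 158]
after L5 α=2/3: [287/3, 463/3, 364/3]
rounded: [96, 154, 121]

query (0,1) [L1,L2,L3,L4,L5] — begin 0,0,0
+L1 (α=1/5) → [208/5, 134/5, 16/5]
+L2 (α=2/5) → [2774/25, 1622/25, 2568/25]
+L3 (α=1) → [179, 97, 36]
+L4 (α=1/3) → [144, 409/3, 235/3]
+L5 (α=1/3) → [169, 1307/9, 764/9]
= [169, 145, 85]


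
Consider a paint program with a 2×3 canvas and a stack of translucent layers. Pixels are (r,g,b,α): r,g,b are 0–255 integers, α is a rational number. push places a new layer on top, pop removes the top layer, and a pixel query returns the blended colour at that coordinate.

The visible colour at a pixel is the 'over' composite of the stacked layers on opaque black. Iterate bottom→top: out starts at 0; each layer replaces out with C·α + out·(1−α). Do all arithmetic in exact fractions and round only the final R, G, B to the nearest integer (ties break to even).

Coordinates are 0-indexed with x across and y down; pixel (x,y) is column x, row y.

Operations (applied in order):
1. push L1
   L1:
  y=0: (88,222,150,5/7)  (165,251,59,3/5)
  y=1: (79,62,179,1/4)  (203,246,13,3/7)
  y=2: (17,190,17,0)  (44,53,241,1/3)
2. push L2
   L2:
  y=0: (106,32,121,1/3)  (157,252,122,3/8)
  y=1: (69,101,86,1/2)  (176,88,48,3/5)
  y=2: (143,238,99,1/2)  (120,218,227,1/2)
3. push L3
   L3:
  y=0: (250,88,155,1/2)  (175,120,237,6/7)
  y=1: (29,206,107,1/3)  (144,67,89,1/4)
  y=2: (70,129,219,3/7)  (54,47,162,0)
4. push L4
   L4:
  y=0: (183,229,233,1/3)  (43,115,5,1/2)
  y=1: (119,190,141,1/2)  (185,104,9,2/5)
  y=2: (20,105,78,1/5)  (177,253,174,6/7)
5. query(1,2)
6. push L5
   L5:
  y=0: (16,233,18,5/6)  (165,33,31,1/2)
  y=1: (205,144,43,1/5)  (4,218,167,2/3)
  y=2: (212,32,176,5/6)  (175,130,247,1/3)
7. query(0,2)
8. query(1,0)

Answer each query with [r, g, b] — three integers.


(1,2) stack=L1,L2,L3,L4; from [0,0,0]:
+L1 (α=1/3) → [44/3, 53/3, 241/3]
+L2 (α=1/2) → [202/3, 707/6, 461/3]
+L3 (α=0) → [202/3, 707/6, 461/3]
+L4 (α=6/7) → [484/3, 9815/42, 3593/21]
→ [161, 234, 171]

query (0,2) [L1,L2,L3,L4,L5] — begin 0,0,0
after L1 α=0: [0, 0, 0]
after L2 α=1/2: [143/2, 119, 99/2]
after L3 α=3/7: [496/7, 863/7, 855/7]
after L4 α=1/5: [2124/35, 4187/35, 3966/35]
after L5 α=5/6: [19612/105, 9787/210, 17383/105]
= [187, 47, 166]

query (1,0) [L1,L2,L3,L4,L5] — begin 0,0,0
after L1 α=3/5: [99, 753/5, 177/5]
after L2 α=3/8: [483/4, 1509/8, 543/8]
after L3 α=6/7: [669/4, 7269/56, 11919/56]
after L4 α=1/2: [841/8, 13709/112, 12199/112]
after L5 α=1/2: [2161/16, 17405/224, 15671/224]
→ [135, 78, 70]


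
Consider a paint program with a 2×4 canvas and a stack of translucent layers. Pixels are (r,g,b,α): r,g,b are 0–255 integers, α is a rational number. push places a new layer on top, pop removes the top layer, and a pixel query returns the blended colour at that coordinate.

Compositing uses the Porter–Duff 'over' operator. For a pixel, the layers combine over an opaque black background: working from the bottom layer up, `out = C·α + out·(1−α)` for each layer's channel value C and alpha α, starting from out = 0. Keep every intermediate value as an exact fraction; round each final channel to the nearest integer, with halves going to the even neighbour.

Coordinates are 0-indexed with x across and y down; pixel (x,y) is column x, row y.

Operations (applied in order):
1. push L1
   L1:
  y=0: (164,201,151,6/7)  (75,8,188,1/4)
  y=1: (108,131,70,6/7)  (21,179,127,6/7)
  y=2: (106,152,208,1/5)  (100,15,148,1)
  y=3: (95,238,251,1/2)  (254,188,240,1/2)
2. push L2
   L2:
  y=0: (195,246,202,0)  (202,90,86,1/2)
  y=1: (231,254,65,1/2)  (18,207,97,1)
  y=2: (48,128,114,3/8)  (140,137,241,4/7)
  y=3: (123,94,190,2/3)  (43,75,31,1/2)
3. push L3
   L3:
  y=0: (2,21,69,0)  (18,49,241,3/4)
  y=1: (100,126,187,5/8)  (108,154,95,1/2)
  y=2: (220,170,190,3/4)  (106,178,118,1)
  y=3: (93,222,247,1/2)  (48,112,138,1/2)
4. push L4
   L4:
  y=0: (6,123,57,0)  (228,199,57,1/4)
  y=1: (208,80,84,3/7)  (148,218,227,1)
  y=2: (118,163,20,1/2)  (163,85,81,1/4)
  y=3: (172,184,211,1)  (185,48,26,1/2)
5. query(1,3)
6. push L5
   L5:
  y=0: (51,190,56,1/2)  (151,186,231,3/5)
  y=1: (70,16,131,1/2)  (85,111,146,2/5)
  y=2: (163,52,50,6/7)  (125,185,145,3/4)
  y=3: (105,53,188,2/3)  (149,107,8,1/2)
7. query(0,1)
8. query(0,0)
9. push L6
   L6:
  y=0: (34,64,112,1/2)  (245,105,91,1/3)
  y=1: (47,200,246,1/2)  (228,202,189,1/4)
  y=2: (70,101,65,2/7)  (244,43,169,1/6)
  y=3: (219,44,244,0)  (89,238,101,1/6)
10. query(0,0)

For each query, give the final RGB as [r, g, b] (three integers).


at x=1,y=3 over L1,L2,L3,L4:
L1 α=1/2: [127, 94, 120]
L2 α=1/2: [85, 169/2, 151/2]
L3 α=1/2: [133/2, 393/4, 427/4]
L4 α=1/2: [503/4, 585/8, 531/8]
→ [126, 73, 66]

(0,1) stack=L1,L2,L3,L4,L5; from [0,0,0]:
after L1 α=6/7: [648/7, 786/7, 60]
after L2 α=1/2: [2265/14, 1282/7, 125/2]
after L3 α=5/8: [13795/112, 1032/7, 2245/16]
after L4 α=3/7: [31267/196, 5808/49, 3253/28]
after L5 α=1/2: [44987/392, 3296/49, 6921/56]
→ [115, 67, 124]

at x=0,y=0 over L1,L2,L3,L4,L5:
after L1 α=6/7: [984/7, 1206/7, 906/7]
after L2 α=0: [984/7, 1206/7, 906/7]
after L3 α=0: [984/7, 1206/7, 906/7]
after L4 α=0: [984/7, 1206/7, 906/7]
after L5 α=1/2: [1341/14, 1268/7, 649/7]
→ [96, 181, 93]

(0,0) stack=L1,L2,L3,L4,L5,L6; from [0,0,0]:
+L1 (α=6/7) → [984/7, 1206/7, 906/7]
+L2 (α=0) → [984/7, 1206/7, 906/7]
+L3 (α=0) → [984/7, 1206/7, 906/7]
+L4 (α=0) → [984/7, 1206/7, 906/7]
+L5 (α=1/2) → [1341/14, 1268/7, 649/7]
+L6 (α=1/2) → [1817/28, 858/7, 1433/14]
rounded: [65, 123, 102]


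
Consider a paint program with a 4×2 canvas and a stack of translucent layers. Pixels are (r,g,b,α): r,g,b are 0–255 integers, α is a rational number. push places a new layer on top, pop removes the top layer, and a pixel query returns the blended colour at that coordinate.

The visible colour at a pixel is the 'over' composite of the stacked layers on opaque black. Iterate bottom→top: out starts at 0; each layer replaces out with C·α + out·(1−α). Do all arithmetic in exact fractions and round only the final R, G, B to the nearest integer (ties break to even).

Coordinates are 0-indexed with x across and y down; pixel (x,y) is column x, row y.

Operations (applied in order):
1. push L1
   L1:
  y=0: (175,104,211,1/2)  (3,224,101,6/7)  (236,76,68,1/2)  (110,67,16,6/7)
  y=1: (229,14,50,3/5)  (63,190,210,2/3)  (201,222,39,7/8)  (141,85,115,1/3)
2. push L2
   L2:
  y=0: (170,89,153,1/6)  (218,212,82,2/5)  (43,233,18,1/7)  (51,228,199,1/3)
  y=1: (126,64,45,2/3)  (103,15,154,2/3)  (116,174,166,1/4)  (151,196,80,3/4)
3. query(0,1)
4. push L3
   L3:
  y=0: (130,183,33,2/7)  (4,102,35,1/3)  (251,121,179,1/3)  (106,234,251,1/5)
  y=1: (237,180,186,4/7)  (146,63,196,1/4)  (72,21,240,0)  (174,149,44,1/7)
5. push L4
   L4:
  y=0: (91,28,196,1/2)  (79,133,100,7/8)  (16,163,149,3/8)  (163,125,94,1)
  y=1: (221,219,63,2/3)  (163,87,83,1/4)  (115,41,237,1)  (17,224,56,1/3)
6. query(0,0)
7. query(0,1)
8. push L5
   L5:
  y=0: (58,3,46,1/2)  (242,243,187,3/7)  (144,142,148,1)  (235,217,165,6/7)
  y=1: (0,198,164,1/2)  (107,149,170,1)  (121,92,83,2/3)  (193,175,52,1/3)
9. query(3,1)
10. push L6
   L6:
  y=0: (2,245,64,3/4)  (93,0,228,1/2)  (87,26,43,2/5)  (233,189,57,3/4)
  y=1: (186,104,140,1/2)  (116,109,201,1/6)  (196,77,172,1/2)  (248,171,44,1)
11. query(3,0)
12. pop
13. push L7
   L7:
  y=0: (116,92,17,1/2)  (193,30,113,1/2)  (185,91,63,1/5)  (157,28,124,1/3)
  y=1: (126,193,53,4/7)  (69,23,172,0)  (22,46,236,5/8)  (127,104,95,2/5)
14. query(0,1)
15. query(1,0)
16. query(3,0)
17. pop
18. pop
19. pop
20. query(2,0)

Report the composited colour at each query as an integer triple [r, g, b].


at x=0,y=1 over L1,L2:
L1 α=3/5: [687/5, 42/5, 30]
L2 α=2/3: [649/5, 682/15, 40]
= [130, 45, 40]

(0,0) stack=L1,L2,L3,L4; from [0,0,0]:
L1 α=1/2: [175/2, 52, 211/2]
L2 α=1/6: [405/4, 349/6, 1361/12]
L3 α=2/7: [3065/28, 563/6, 7597/84]
L4 α=1/2: [5613/56, 731/12, 24061/168]
rounded: [100, 61, 143]

query (0,1) [L1,L2,L3,L4] — begin 0,0,0
after L1 α=3/5: [687/5, 42/5, 30]
after L2 α=2/3: [649/5, 682/15, 40]
after L3 α=4/7: [6687/35, 4282/35, 864/7]
after L4 α=2/3: [22157/105, 19612/105, 582/7]
= [211, 187, 83]

query (3,1) [L1,L2,L3,L4,L5] — begin 0,0,0
+L1 (α=1/3) → [47, 85/3, 115/3]
+L2 (α=3/4) → [125, 1849/12, 835/12]
+L3 (α=1/7) → [132, 2147/14, 923/14]
+L4 (α=1/3) → [281/3, 3715/21, 1315/21]
+L5 (α=1/3) → [1141/9, 11105/63, 3722/63]
→ [127, 176, 59]

query (3,0) [L1,L2,L3,L4,L5,L6] — begin 0,0,0
after L1 α=6/7: [660/7, 402/7, 96/7]
after L2 α=1/3: [559/7, 800/7, 1585/21]
after L3 α=1/5: [2978/35, 4838/35, 11611/105]
after L4 α=1: [163, 125, 94]
after L5 α=6/7: [1573/7, 1427/7, 1084/7]
after L6 α=3/4: [3233/14, 1349/7, 2281/28]
rounded: [231, 193, 81]

query (0,1) [L1,L2,L3,L4,L5,L7] — begin 0,0,0
L1 α=3/5: [687/5, 42/5, 30]
L2 α=2/3: [649/5, 682/15, 40]
L3 α=4/7: [6687/35, 4282/35, 864/7]
L4 α=2/3: [22157/105, 19612/105, 582/7]
L5 α=1/2: [22157/210, 20201/105, 865/7]
L7 α=4/7: [57437/490, 47221/245, 4079/49]
= [117, 193, 83]

query (1,0) [L1,L2,L3,L4,L5,L7] — begin 0,0,0
L1 α=6/7: [18/7, 192, 606/7]
L2 α=2/5: [3106/35, 200, 2966/35]
L3 α=1/3: [6352/105, 502/3, 7157/105]
L4 α=7/8: [64417/840, 3295/24, 80657/840]
L5 α=3/7: [216877/1470, 7669/42, 198467/1470]
L7 α=1/2: [500587/2940, 8929/84, 364577/2940]
rounded: [170, 106, 124]

query (3,0) [L1,L2,L3,L4,L5,L7] — begin 0,0,0
after L1 α=6/7: [660/7, 402/7, 96/7]
after L2 α=1/3: [559/7, 800/7, 1585/21]
after L3 α=1/5: [2978/35, 4838/35, 11611/105]
after L4 α=1: [163, 125, 94]
after L5 α=6/7: [1573/7, 1427/7, 1084/7]
after L7 α=1/3: [1415/7, 3050/21, 1012/7]
rounded: [202, 145, 145]

query (2,0) [L1,L2,L3] — begin 0,0,0
after L1 α=1/2: [118, 38, 34]
after L2 α=1/7: [751/7, 461/7, 222/7]
after L3 α=1/3: [3259/21, 1769/21, 1697/21]
→ [155, 84, 81]


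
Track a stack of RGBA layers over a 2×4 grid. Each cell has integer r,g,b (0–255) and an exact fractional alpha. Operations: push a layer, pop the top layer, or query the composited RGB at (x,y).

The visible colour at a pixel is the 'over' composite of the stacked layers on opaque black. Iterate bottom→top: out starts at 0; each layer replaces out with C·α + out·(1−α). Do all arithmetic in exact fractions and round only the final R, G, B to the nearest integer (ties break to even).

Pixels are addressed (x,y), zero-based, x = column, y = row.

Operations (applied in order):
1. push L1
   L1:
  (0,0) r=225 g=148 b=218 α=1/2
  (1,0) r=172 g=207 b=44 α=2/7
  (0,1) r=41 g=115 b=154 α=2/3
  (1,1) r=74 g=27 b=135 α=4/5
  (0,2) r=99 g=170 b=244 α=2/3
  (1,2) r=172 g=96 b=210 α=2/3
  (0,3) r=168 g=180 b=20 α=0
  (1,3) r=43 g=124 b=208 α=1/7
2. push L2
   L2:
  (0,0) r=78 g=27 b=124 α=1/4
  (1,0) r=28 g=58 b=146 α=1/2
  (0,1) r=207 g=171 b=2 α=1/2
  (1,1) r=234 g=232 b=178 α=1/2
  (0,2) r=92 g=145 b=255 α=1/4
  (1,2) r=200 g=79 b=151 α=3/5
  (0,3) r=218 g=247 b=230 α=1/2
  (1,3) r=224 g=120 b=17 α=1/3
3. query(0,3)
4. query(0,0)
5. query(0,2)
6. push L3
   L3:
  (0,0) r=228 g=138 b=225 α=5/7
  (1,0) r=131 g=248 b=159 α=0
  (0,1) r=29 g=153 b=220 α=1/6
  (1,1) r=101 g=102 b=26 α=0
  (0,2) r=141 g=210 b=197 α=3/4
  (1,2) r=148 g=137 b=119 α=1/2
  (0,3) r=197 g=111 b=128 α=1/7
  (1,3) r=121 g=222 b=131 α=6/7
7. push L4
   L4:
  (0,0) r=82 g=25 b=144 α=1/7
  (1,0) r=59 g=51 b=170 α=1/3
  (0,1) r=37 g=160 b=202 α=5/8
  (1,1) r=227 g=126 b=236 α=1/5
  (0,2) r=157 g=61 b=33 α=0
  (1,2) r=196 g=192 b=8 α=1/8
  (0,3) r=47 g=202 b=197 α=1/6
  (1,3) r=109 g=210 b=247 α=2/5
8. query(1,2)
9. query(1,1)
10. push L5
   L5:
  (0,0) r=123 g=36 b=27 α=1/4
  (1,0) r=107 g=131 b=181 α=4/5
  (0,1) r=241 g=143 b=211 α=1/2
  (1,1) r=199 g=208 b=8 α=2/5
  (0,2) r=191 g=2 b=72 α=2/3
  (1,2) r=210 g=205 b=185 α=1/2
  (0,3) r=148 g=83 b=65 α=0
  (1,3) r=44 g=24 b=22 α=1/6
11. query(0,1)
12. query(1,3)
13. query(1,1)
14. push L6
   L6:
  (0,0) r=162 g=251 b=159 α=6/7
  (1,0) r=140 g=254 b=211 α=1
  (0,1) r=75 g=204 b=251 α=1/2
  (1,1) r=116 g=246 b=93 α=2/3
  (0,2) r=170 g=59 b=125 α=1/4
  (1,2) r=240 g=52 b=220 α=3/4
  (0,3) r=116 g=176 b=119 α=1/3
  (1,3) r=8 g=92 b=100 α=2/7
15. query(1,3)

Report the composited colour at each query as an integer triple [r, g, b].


at x=0,y=3 over L1,L2:
L1 α=0: [0, 0, 0]
L2 α=1/2: [109, 247/2, 115]
rounded: [109, 124, 115]

query (0,0) [L1,L2] — begin 0,0,0
L1 α=1/2: [225/2, 74, 109]
L2 α=1/4: [831/8, 249/4, 451/4]
→ [104, 62, 113]

(0,2) stack=L1,L2; from [0,0,0]:
after L1 α=2/3: [66, 340/3, 488/3]
after L2 α=1/4: [145/2, 485/4, 743/4]
= [72, 121, 186]

(1,2) stack=L1,L2,L3,L4; from [0,0,0]:
+L1 (α=2/3) → [344/3, 64, 140]
+L2 (α=3/5) → [2488/15, 73, 733/5]
+L3 (α=1/2) → [2354/15, 105, 664/5]
+L4 (α=1/8) → [9709/60, 927/8, 586/5]
= [162, 116, 117]

at x=1,y=1 over L1,L2,L3,L4:
after L1 α=4/5: [296/5, 108/5, 108]
after L2 α=1/2: [733/5, 634/5, 143]
after L3 α=0: [733/5, 634/5, 143]
after L4 α=1/5: [4067/25, 3166/25, 808/5]
rounded: [163, 127, 162]

(0,1) stack=L1,L2,L3,L4,L5; from [0,0,0]:
after L1 α=2/3: [82/3, 230/3, 308/3]
after L2 α=1/2: [703/6, 743/6, 157/3]
after L3 α=1/6: [3689/36, 4633/36, 1445/18]
after L4 α=5/8: [5909/96, 14233/96, 7505/48]
after L5 α=1/2: [29045/192, 27961/192, 17633/96]
= [151, 146, 184]

at x=1,y=3 over L1,L2,L3,L4,L5:
+L1 (α=1/7) → [43/7, 124/7, 208/7]
+L2 (α=1/3) → [1654/21, 1088/21, 535/21]
+L3 (α=6/7) → [16900/147, 29060/147, 17041/147]
+L4 (α=2/5) → [27582/245, 9928/49, 41247/245]
+L5 (α=1/6) → [14869/147, 25408/147, 42325/294]
rounded: [101, 173, 144]

query (1,1) [L1,L2,L3,L4,L5] — begin 0,0,0
after L1 α=4/5: [296/5, 108/5, 108]
after L2 α=1/2: [733/5, 634/5, 143]
after L3 α=0: [733/5, 634/5, 143]
after L4 α=1/5: [4067/25, 3166/25, 808/5]
after L5 α=2/5: [22151/125, 19898/125, 2504/25]
rounded: [177, 159, 100]

query (1,3) [L1,L2,L3,L4,L5,L6] — begin 0,0,0
L1 α=1/7: [43/7, 124/7, 208/7]
L2 α=1/3: [1654/21, 1088/21, 535/21]
L3 α=6/7: [16900/147, 29060/147, 17041/147]
L4 α=2/5: [27582/245, 9928/49, 41247/245]
L5 α=1/6: [14869/147, 25408/147, 42325/294]
L6 α=2/7: [76697/1029, 154088/1029, 270425/2058]
= [75, 150, 131]


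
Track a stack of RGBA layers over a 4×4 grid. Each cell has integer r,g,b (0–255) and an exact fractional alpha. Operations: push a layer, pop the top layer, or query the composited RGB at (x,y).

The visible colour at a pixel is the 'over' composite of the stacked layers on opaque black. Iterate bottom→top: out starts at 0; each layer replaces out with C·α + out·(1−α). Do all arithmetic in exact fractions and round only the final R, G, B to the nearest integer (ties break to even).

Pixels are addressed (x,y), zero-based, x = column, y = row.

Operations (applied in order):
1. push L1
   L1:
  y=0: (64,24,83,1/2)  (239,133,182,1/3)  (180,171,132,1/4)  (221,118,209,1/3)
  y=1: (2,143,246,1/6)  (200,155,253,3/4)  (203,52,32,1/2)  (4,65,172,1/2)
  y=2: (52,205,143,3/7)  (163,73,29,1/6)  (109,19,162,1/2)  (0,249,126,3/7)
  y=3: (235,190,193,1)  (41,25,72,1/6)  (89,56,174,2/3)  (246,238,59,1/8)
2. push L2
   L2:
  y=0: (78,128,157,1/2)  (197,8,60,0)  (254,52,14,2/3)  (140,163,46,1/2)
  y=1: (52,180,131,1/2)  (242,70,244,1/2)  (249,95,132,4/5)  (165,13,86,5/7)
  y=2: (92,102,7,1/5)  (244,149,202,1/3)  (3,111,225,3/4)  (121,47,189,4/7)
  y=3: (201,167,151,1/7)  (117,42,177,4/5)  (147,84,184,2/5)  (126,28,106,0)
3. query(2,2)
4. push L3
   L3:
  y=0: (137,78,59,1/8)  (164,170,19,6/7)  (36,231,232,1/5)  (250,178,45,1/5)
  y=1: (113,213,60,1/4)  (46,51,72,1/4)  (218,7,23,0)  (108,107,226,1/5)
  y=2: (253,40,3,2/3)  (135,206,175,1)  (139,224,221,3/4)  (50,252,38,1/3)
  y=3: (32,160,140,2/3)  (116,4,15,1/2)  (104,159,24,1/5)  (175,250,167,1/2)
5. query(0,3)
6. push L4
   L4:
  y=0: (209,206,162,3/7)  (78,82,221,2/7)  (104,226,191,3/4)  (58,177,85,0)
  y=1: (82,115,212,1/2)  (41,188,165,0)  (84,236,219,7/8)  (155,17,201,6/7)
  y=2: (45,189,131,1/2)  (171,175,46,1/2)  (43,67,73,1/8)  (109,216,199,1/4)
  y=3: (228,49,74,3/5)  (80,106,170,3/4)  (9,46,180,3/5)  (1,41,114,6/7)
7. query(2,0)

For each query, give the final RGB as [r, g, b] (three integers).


(2,2) stack=L1,L2; from [0,0,0]:
+L1 (α=1/2) → [109/2, 19/2, 81]
+L2 (α=3/4) → [127/8, 685/8, 189]
→ [16, 86, 189]

query (0,3) [L1,L2,L3] — begin 0,0,0
+L1 (α=1) → [235, 190, 193]
+L2 (α=1/7) → [1611/7, 1307/7, 187]
+L3 (α=2/3) → [2059/21, 3547/21, 467/3]
→ [98, 169, 156]

query (2,0) [L1,L2,L3,L4] — begin 0,0,0
after L1 α=1/4: [45, 171/4, 33]
after L2 α=2/3: [553/3, 587/12, 61/3]
after L3 α=1/5: [464/3, 256/3, 188/3]
after L4 α=3/4: [350/3, 1145/6, 1907/12]
= [117, 191, 159]


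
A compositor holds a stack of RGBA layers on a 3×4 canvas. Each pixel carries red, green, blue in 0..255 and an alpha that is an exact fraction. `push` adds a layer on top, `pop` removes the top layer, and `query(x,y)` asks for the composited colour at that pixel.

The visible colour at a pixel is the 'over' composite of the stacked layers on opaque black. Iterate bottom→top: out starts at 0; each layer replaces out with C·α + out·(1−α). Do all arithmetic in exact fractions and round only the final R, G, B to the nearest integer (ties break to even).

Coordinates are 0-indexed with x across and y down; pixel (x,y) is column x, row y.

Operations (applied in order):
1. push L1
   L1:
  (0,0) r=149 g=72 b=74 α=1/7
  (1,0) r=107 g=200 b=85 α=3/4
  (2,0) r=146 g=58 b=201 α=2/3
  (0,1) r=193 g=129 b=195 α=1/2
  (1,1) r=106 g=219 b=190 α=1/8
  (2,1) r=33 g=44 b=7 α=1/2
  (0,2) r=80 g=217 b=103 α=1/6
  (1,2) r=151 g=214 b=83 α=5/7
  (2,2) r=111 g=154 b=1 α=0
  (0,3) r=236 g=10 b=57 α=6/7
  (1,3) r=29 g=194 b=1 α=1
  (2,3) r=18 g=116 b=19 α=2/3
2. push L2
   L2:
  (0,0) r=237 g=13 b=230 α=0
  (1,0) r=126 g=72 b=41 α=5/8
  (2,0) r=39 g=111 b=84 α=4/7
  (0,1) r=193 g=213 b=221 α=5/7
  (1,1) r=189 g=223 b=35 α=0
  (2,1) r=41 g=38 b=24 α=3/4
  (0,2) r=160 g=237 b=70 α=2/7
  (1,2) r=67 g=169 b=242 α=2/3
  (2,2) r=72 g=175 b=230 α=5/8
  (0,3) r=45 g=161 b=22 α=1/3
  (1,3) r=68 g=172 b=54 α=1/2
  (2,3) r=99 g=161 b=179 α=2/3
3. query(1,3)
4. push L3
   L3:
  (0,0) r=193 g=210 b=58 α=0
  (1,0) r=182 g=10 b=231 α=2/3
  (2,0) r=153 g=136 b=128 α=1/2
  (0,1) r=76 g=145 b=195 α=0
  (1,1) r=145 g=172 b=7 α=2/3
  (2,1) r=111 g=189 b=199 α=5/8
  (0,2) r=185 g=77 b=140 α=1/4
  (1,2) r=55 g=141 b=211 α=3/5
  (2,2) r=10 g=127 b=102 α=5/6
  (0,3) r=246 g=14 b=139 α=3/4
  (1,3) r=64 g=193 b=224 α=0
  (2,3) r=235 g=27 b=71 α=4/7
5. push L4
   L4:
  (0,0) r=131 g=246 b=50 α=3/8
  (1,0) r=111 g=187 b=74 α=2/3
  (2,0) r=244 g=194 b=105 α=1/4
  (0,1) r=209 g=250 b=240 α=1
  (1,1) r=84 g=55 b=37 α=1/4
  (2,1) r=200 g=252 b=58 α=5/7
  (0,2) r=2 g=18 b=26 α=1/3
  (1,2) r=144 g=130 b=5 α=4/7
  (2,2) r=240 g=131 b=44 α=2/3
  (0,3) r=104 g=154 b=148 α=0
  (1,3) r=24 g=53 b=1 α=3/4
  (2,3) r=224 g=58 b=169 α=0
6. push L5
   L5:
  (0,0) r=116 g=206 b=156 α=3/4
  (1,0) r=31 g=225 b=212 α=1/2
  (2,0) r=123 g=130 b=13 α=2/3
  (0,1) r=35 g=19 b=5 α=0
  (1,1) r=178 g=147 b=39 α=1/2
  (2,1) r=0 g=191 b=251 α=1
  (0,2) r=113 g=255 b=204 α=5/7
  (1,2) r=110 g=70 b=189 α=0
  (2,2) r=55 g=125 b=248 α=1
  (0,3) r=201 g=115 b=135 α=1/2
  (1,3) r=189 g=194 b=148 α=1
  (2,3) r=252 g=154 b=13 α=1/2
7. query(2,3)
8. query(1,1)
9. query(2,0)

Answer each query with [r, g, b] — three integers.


query (1,3) [L1,L2] — begin 0,0,0
after L1 α=1: [29, 194, 1]
after L2 α=1/2: [97/2, 183, 55/2]
= [48, 183, 28]

at x=2,y=3 over L1,L2,L3,L4,L5:
after L1 α=2/3: [12, 232/3, 38/3]
after L2 α=2/3: [70, 1198/9, 1112/9]
after L3 α=4/7: [1150/7, 1522/21, 1964/21]
after L4 α=0: [1150/7, 1522/21, 1964/21]
after L5 α=1/2: [1457/7, 2378/21, 2237/42]
rounded: [208, 113, 53]

(1,1) stack=L1,L2,L3,L4,L5; from [0,0,0]:
+L1 (α=1/8) → [53/4, 219/8, 95/4]
+L2 (α=0) → [53/4, 219/8, 95/4]
+L3 (α=2/3) → [1213/12, 2971/24, 151/12]
+L4 (α=1/4) → [1549/16, 3411/32, 299/16]
+L5 (α=1/2) → [4397/32, 8115/64, 923/32]
rounded: [137, 127, 29]

at x=2,y=0 over L1,L2,L3,L4,L5:
+L1 (α=2/3) → [292/3, 116/3, 134]
+L2 (α=4/7) → [64, 80, 738/7]
+L3 (α=1/2) → [217/2, 108, 817/7]
+L4 (α=1/4) → [1139/8, 259/2, 1593/14]
+L5 (α=2/3) → [3107/24, 779/6, 1957/42]
→ [129, 130, 47]


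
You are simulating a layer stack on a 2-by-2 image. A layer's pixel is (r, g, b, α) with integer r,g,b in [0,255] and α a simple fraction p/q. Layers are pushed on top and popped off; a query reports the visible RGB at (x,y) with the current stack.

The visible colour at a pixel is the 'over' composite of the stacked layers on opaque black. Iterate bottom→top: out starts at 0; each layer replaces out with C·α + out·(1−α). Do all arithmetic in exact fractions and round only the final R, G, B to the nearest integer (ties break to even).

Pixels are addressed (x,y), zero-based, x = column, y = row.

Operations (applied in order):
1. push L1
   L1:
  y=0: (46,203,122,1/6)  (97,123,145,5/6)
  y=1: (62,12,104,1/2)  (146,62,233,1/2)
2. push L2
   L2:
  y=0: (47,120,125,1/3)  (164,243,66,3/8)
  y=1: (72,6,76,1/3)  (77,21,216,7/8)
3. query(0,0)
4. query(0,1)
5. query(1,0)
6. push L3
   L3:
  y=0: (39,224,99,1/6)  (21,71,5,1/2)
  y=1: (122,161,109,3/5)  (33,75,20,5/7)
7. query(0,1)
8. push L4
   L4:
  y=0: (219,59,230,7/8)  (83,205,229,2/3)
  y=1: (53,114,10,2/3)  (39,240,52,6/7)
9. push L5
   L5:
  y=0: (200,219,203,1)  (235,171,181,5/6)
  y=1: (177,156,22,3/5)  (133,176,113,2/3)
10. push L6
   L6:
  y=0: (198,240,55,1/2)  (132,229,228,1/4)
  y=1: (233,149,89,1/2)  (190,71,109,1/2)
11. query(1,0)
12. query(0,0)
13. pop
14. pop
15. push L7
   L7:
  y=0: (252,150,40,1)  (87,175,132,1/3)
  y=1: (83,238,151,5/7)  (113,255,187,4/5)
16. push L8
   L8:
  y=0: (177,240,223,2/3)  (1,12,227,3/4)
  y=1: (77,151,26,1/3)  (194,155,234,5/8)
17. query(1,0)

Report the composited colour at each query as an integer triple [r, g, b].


at x=0,y=0 over L1,L2:
after L1 α=1/6: [23/3, 203/6, 61/3]
after L2 α=1/3: [187/9, 563/9, 497/9]
rounded: [21, 63, 55]

at x=0,y=1 over L1,L2:
after L1 α=1/2: [31, 6, 52]
after L2 α=1/3: [134/3, 6, 60]
→ [45, 6, 60]

query (1,0) [L1,L2] — begin 0,0,0
+L1 (α=5/6) → [485/6, 205/2, 725/6]
+L2 (α=3/8) → [5377/48, 2483/16, 4813/48]
rounded: [112, 155, 100]

query (0,1) [L1,L2,L3] — begin 0,0,0
+L1 (α=1/2) → [31, 6, 52]
+L2 (α=1/3) → [134/3, 6, 60]
+L3 (α=3/5) → [1366/15, 99, 447/5]
rounded: [91, 99, 89]

(1,0) stack=L1,L2,L3,L4,L5,L6; from [0,0,0]:
after L1 α=5/6: [485/6, 205/2, 725/6]
after L2 α=3/8: [5377/48, 2483/16, 4813/48]
after L3 α=1/2: [6385/96, 3619/32, 5053/96]
after L4 α=2/3: [22321/288, 16739/96, 49021/288]
after L5 α=5/6: [360721/1728, 98819/576, 309661/1728]
after L6 α=1/4: [436753/2304, 142787/768, 440989/2304]
rounded: [190, 186, 191]

at x=0,y=0 over L1,L2,L3,L4,L5,L6:
+L1 (α=1/6) → [23/3, 203/6, 61/3]
+L2 (α=1/3) → [187/9, 563/9, 497/9]
+L3 (α=1/6) → [643/27, 4831/54, 1688/27]
+L4 (α=7/8) → [21017/108, 27133/432, 22579/108]
+L5 (α=1) → [200, 219, 203]
+L6 (α=1/2) → [199, 459/2, 129]
rounded: [199, 230, 129]

(1,0) stack=L1,L2,L3,L4,L7,L8; from [0,0,0]:
after L1 α=5/6: [485/6, 205/2, 725/6]
after L2 α=3/8: [5377/48, 2483/16, 4813/48]
after L3 α=1/2: [6385/96, 3619/32, 5053/96]
after L4 α=2/3: [22321/288, 16739/96, 49021/288]
after L7 α=1/3: [34849/432, 25139/144, 68029/432]
after L8 α=3/4: [36145/1728, 30323/576, 362221/1728]
rounded: [21, 53, 210]
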